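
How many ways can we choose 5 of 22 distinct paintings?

C(22,5) = 22!/(5! x 17!).

Final answer: \binom{22}{5} = 26334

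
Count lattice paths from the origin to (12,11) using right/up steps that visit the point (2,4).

Paths (0,0)->(2,4): C(6,4) = 15.
Paths (2,4)->(12,11): C(17,7) = 19448.
By multiplication principle: 15 x 19448.

Final answer: 291720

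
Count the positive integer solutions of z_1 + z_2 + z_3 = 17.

Substitute z'_i = z_i - 1 (so z'_i >= 0). Then sum z'_i = 17 - 3 = 14.
Stars and bars: C(14+3-1, 3-1) = C(16,2).

Final answer: C(16,2) = 120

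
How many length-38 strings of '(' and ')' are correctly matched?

The structures are counted by the Catalan number C_n. Here n = 19 (pairs).
C_n = C(2n,n) - C(2n,n+1), so C_{19} = C(38,19) - C(38,20) = 35345263800 - 33578000610.

Final answer: C_{19} = 1767263190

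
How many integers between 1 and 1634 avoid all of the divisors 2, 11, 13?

|div by 2|=817, |div by 11|=148, |div by 13|=125.
|div by 2&11|=74, |div by 2&13|=62, |div by 11&13|=11, |div by all|=5.
By inclusion-exclusion, divisible by at least one: 817+148+125-74-62-11+5 = 948.
Not divisible by any: 1634 - 948.

Final answer: 686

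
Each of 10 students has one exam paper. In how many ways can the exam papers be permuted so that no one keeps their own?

Derangements satisfy D(n) = (n-1)(D(n-1) + D(n-2)), starting from D(0)=1, D(1)=0.
D(2) = 1 x (0 + 1) = 1
D(3) = 2 x (1 + 0) = 2
D(4) = 3 x (2 + 1) = 9
D(5) = 4 x (9 + 2) = 44
D(6) = 5 x (44 + 9) = 265
D(7) = 6 x (265 + 44) = 1854
D(8) = 7 x (1854 + 265) = 14833
D(9) = 8 x (14833 + 1854) = 133496
D(10) = 9 x (D(9) + D(8)) = 9 x (133496 + 14833)

Final answer: D(10) = 1334961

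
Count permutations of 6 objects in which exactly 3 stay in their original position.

Choose which 3 elements are fixed: C(6,3) = 20.
Derange the remaining 3 using D(j) = (j-1)(D(j-1) + D(j-2)), D(0)=1, D(1)=0: D(2)=1, D(3)=2.
Total: 20 x 2.

Final answer: C(6,3) D(3) = 40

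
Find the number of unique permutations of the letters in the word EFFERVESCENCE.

Letters (C:2, E:5, F:2, N:1, R:1, S:1, V:1). Total letters: 13.
Permutations = 13!/(5! x 2! x 2!).

Final answer: 12972960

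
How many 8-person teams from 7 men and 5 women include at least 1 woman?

Sum over valid woman counts:
C(5,1)C(7,7) = 5
C(5,2)C(7,6) = 70
C(5,3)C(7,5) = 210
C(5,4)C(7,4) = 175
C(5,5)C(7,3) = 35
Total: 5 + 70 + 210 + 175 + 35.

Final answer: 495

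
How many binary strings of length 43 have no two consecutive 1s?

Classify by the final bit: ...0 gives a(n-1) strings, ...01 gives a(n-2) strings. Thus a(n) = a(n-1) + a(n-2) with a(1)=2, a(2)=3.
Iterating the recurrence: a(1)=2, a(2)=3, a(3)=5, a(4)=8, a(5)=13, a(6)=21, a(7)=34, a(8)=55, a(9)=89, a(10)=144, a(11)=233, a(12)=377, a(13)=610, a(14)=987, a(15)=1597, a(16)=2584, a(17)=4181, a(18)=6765, a(19)=10946, a(20)=17711, a(21)=28657, a(22)=46368, a(23)=75025, a(24)=121393, a(25)=196418, a(26)=317811, a(27)=514229, a(28)=832040, a(29)=1346269, a(30)=2178309, a(31)=3524578, a(32)=5702887, a(33)=9227465, a(34)=14930352, a(35)=24157817, a(36)=39088169, a(37)=63245986, a(38)=102334155, a(39)=165580141, a(40)=267914296, a(41)=433494437, a(42)=701408733, a(43)=1134903170.

Final answer: 1134903170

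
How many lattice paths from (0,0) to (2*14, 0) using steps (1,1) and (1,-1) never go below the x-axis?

Total monotonic paths to (14,14): C(28,14) = 40116600.
Reflecting each bad path at its first crossing gives a bijection with paths to (13,15): C(28,15) = 37442160.
Valid Dyck paths: 40116600 - 37442160.
(Equivalently, C_{14} = C(28,14)/15 = 40116600/15.)

Final answer: C_{14} = 2674440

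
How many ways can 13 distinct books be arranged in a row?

The number of ways to arrange 13 distinct objects is 13!.

Final answer: 13! = 6227020800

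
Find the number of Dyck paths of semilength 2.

Total monotonic paths to (2,2): C(4,2) = 6.
Reflecting each bad path at its first crossing gives a bijection with paths to (1,3): C(4,3) = 4.
Valid Dyck paths: 6 - 4.
(Equivalently, C_{2} = C(4,2)/3 = 6/3.)

Final answer: C_{2} = 2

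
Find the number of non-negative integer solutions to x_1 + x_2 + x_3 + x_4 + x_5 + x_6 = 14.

Stars and bars with 14 stars and 5 bars:
C(14+6-1, 6-1) = C(19,5).

Final answer: C(19,5) = 11628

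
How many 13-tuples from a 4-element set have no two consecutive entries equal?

First character: 4 choices. Each subsequent: 3 choices (must differ from the previous one).
Total: 4 x 3^12.

Final answer: 4 x 3^{12} = 2125764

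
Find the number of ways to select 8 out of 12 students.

C(12,8) = 12!/(8! x (12-8)!).

Final answer: C(12,8) = 495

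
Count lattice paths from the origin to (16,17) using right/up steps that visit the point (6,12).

Paths (0,0)->(6,12): C(18,12) = 18564.
Paths (6,12)->(16,17): C(15,5) = 3003.
By multiplication principle: 18564 x 3003.

Final answer: 55747692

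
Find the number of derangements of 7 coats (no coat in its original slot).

Derangements satisfy D(n) = (n-1)(D(n-1) + D(n-2)), starting from D(0)=1, D(1)=0.
D(2) = 1 x (0 + 1) = 1
D(3) = 2 x (1 + 0) = 2
D(4) = 3 x (2 + 1) = 9
D(5) = 4 x (9 + 2) = 44
D(6) = 5 x (44 + 9) = 265
D(7) = 6 x (D(6) + D(5)) = 6 x (265 + 44)

Final answer: D(7) = 1854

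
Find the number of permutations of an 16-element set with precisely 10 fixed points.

Choose which 10 elements are fixed: C(16,10) = 8008.
Derange the remaining 6 using D(j) = (j-1)(D(j-1) + D(j-2)), D(0)=1, D(1)=0: D(2)=1, D(3)=2, D(4)=9, D(5)=44, D(6)=265.
Total: 8008 x 265.

Final answer: C(16,10) D(6) = 2122120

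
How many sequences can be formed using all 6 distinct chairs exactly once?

The number of ways to arrange 6 distinct objects is 6!.

Final answer: 6! = 720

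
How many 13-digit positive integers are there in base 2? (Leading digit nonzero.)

Leading digit: 1 options (nonzero). Other 12 digit(s): 2 options each.
Total: 1 x 2^12.

Final answer: 4096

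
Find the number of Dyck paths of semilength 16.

Total monotonic paths to (16,16): C(32,16) = 601080390.
A path is bad iff it touches y = x + 1; reflecting its initial segment maps bad paths bijectively onto all paths to (15,17), of which there are C(32,17) = 565722720.
Valid Dyck paths: 601080390 - 565722720.
(Equivalently, C_{16} = C(32,16)/17 = 601080390/17.)

Final answer: C_{16} = 35357670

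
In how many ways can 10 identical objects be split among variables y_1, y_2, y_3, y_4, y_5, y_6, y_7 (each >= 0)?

Stars and bars with 10 stars and 6 bars:
C(10+7-1, 7-1) = C(16,6).

Final answer: C(16,6) = 8008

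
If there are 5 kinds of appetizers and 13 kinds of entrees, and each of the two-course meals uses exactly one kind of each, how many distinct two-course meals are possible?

By the multiplication principle: 5 x 13.

Final answer: 65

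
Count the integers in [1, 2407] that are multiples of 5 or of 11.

Multiples of 5: 481. Multiples of 11: 218. Of both (lcm=55): 43.
By inclusion-exclusion: 481 + 218 - 43.

Final answer: 656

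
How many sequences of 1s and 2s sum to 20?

Condition on the final move: it is a 1-step (f(n-1) ways to get there) or a 2-step (f(n-2) ways), so f(n) = f(n-1) + f(n-2), with f(1)=1, f(2)=2.
Iterating the recurrence: f(1)=1, f(2)=2, f(3)=3, f(4)=5, f(5)=8, f(6)=13, f(7)=21, f(8)=34, f(9)=55, f(10)=89, f(11)=144, f(12)=233, f(13)=377, f(14)=610, f(15)=987, f(16)=1597, f(17)=2584, f(18)=4181, f(19)=6765, f(20)=10946.

Final answer: 10946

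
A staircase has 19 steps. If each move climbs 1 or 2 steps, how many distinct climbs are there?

Let f(n) be the number of climbs. Removing the last move (1 or 2 steps) gives f(n) = f(n-1) + f(n-2); base cases f(1)=1, f(2)=2.
Computing successive values: f(1)=1, f(2)=2, f(3)=3, f(4)=5, f(5)=8, f(6)=13, f(7)=21, f(8)=34, f(9)=55, f(10)=89, f(11)=144, f(12)=233, f(13)=377, f(14)=610, f(15)=987, f(16)=1597, f(17)=2584, f(18)=4181, f(19)=6765.

Final answer: 6765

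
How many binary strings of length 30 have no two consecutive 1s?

Classify by the final bit: ...0 gives a(n-1) strings, ...01 gives a(n-2) strings. Thus a(n) = a(n-1) + a(n-2) with a(1)=2, a(2)=3.
Building up term by term: a(1)=2, a(2)=3, a(3)=5, a(4)=8, a(5)=13, a(6)=21, a(7)=34, a(8)=55, a(9)=89, a(10)=144, a(11)=233, a(12)=377, a(13)=610, a(14)=987, a(15)=1597, a(16)=2584, a(17)=4181, a(18)=6765, a(19)=10946, a(20)=17711, a(21)=28657, a(22)=46368, a(23)=75025, a(24)=121393, a(25)=196418, a(26)=317811, a(27)=514229, a(28)=832040, a(29)=1346269, a(30)=2178309.

Final answer: 2178309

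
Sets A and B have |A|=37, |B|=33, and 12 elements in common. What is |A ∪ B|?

|A union B| = |A| + |B| - |A intersect B| = 37 + 33 - 12.

Final answer: 58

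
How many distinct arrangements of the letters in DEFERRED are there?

Letters (D:2, E:3, F:1, R:2). Total letters: 8.
Permutations = 8!/(3! x 2! x 2!).

Final answer: 1680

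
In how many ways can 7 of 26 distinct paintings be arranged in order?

P(26,7) = 26!/(26-7)! = 26!/19!.

Final answer: P(26,7) = 3315312000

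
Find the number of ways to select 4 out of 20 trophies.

C(20,4) = 20!/(4! x (20-4)!).

Final answer: C(20,4) = 4845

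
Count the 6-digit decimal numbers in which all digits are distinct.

First digit: 9 (not 0). Second: 9 (not first). Third: 8, etc.
Total: 9 x 9 x 8 x 7 x 6 x 5.

Final answer: 136080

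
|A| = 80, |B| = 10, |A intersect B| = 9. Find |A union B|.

|A union B| = |A| + |B| - |A intersect B| = 80 + 10 - 9.

Final answer: 81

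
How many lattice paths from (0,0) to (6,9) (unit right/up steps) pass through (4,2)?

Paths (0,0)->(4,2): C(6,2) = 15.
Paths (4,2)->(6,9): C(9,7) = 36.
By multiplication principle: 15 x 36.

Final answer: 540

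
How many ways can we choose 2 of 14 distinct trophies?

C(14,2) = 14!/(2! x (14-2)!).

Final answer: C(14,2) = 91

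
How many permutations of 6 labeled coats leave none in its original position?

Derangements satisfy D(n) = (n-1)(D(n-1) + D(n-2)), starting from D(0)=1, D(1)=0.
D(2) = 1 x (0 + 1) = 1
D(3) = 2 x (1 + 0) = 2
D(4) = 3 x (2 + 1) = 9
D(5) = 4 x (9 + 2) = 44
D(6) = 5 x (D(5) + D(4)) = 5 x (44 + 9)

Final answer: D(6) = 265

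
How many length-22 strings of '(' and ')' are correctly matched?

This is counted by the nth Catalan number C_n. Here n = 11 (pairs).
C_n = C(2n,n)/(n+1), so C_{11} = C(22,11)/12 = 705432/12.

Final answer: C_{11} = 58786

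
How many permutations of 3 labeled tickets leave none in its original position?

Derangements satisfy D(n) = (n-1)(D(n-1) + D(n-2)), starting from D(0)=1, D(1)=0.
D(2) = 1 x (0 + 1) = 1
D(3) = 2 x (D(2) + D(1)) = 2 x (1 + 0)

Final answer: D(3) = 2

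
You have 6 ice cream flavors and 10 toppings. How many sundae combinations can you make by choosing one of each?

By the multiplication principle: 6 x 10.

Final answer: 60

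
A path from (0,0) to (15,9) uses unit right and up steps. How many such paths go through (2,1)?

Paths (0,0)->(2,1): C(3,1) = 3.
Paths (2,1)->(15,9): C(21,8) = 203490.
By multiplication principle: 3 x 203490.

Final answer: 610470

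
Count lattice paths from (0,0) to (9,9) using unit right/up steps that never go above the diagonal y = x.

Total monotonic paths to (9,9): C(18,9) = 48620.
A path is bad iff it touches y = x + 1; reflecting its initial segment maps bad paths bijectively onto all paths to (8,10), of which there are C(18,10) = 43758.
Valid Dyck paths: 48620 - 43758.
(These counts are the Catalan numbers.)

Final answer: C_{9} = 4862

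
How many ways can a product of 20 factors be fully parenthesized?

The structures are counted by the Catalan number C_n. Here n = 20 - 1 = 19.
C_n = C(2n,n)/(n+1), so C_{19} = C(38,19)/20 = 35345263800/20.

Final answer: C_{19} = 1767263190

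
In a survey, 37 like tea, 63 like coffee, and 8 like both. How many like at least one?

|A union B| = |A| + |B| - |A intersect B| = 37 + 63 - 8.

Final answer: 92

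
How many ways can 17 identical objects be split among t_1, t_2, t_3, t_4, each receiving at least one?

Substitute t'_i = t_i - 1 (so t'_i >= 0). Then sum t'_i = 17 - 4 = 13.
Stars and bars: C(13+4-1, 4-1) = C(16,3).

Final answer: C(16,3) = 560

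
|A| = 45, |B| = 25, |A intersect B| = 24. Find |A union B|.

|A union B| = |A| + |B| - |A intersect B| = 45 + 25 - 24.

Final answer: 46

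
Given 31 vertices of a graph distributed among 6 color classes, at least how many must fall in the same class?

By pigeonhole with 31 objects and 6 categories: ceiling(31/6).

Final answer: 6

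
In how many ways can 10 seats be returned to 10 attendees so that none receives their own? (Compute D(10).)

Use the recurrence D(n) = (n-1)(D(n-1) + D(n-2)) with D(0)=1, D(1)=0.
D(2) = 1 x (0 + 1) = 1
D(3) = 2 x (1 + 0) = 2
D(4) = 3 x (2 + 1) = 9
D(5) = 4 x (9 + 2) = 44
D(6) = 5 x (44 + 9) = 265
D(7) = 6 x (265 + 44) = 1854
D(8) = 7 x (1854 + 265) = 14833
D(9) = 8 x (14833 + 1854) = 133496
D(10) = 9 x (D(9) + D(8)) = 9 x (133496 + 14833)

Final answer: D(10) = 1334961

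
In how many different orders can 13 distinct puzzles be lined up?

The number of ways to arrange 13 distinct objects is 13!.

Final answer: 13! = 6227020800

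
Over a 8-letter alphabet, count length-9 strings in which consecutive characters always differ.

First character: 8 choices. Each subsequent: 7 choices (must differ from the previous one).
Total: 8 x 7^8.

Final answer: 8 x 7^{8} = 46118408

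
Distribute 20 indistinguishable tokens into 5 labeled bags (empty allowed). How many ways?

Stars and bars: C(n+k-1, k-1) = C(24,4).

Final answer: C(24,4) = 10626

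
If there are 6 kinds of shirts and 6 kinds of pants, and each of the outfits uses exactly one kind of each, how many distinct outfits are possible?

By the multiplication principle: 6 x 6.

Final answer: 36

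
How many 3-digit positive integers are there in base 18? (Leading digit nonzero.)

These are the integers in [18^2, 18^3), so the count is 18^3 - 18^2 = 17 x 18^2.

Final answer: 5508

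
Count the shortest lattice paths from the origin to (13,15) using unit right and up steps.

Each path has 13 right steps and 15 up steps in some order (28 steps total).
Choose which 15 of the 28 steps are up: C(28,15).

Final answer: C(28,15) = 37442160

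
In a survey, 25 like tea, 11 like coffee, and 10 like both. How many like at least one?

|A union B| = |A| + |B| - |A intersect B| = 25 + 11 - 10.

Final answer: 26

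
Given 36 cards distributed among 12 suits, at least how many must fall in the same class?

By pigeonhole with 36 objects and 12 categories: ceiling(36/12).

Final answer: 3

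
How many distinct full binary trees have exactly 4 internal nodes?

The structures are counted by the Catalan number C_n. Here n = 4.
C_n = C(2n,n) - C(2n,n+1), so C_{4} = C(8,4) - C(8,5) = 70 - 56.

Final answer: C_{4} = 14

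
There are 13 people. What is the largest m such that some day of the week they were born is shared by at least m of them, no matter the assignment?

There are 7 possible values for day of the week they were born. With 13 people and 7 categories, by pigeonhole: ceiling(13/7).

Final answer: 2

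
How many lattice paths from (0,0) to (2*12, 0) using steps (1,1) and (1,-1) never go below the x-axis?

Total monotonic paths to (12,12): C(24,12) = 2704156.
By the reflection principle, paths that go above the diagonal number C(24,13) = 2496144.
Valid Dyck paths: 2704156 - 2496144.
(These counts are the Catalan numbers.)

Final answer: C_{12} = 208012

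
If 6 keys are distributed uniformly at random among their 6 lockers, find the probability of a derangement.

D(n) = (n-1)(D(n-1) + D(n-2)), D(0)=1, D(1)=0.
Building up: D(2)=1, D(3)=2, D(4)=9, D(5)=44, D(6)=265.
Total arrangements: 6! = 720.
Probability = D(6)/6! = 53/144.

Final answer: D(6)/6! = 265/720 = 0.368056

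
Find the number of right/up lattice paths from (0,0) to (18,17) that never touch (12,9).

Total paths to (18,17): C(35,17) = 4537567650.
Paths through (12,9): C(21,9) x C(14,8) = 882671790.
Avoiding (12,9): 4537567650 - 882671790.

Final answer: 3654895860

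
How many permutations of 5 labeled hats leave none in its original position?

Use the recurrence D(n) = (n-1)(D(n-1) + D(n-2)) with D(0)=1, D(1)=0.
D(2) = 1 x (0 + 1) = 1
D(3) = 2 x (1 + 0) = 2
D(4) = 3 x (2 + 1) = 9
D(5) = 4 x (D(4) + D(3)) = 4 x (9 + 2)

Final answer: D(5) = 44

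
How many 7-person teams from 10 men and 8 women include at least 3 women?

Sum over valid woman counts:
C(8,3)C(10,4) = 11760
C(8,4)C(10,3) = 8400
C(8,5)C(10,2) = 2520
C(8,6)C(10,1) = 280
C(8,7)C(10,0) = 8
Total: 11760 + 8400 + 2520 + 280 + 8.

Final answer: 22968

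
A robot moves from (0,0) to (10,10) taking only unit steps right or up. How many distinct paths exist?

Each path has 10 right steps and 10 up steps in some order (20 steps total).
Choose which 10 of the 20 steps are up: C(20,10).

Final answer: C(20,10) = 184756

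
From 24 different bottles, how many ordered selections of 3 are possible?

P(24,3) = 24!/(24-3)! = 24!/21!.

Final answer: P(24,3) = 12144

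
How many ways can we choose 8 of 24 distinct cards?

C(24,8) = 24!/(8! x 16!).

Final answer: \binom{24}{8} = 735471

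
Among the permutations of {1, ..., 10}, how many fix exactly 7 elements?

Choose which 7 elements are fixed: C(10,7) = 120.
Derange the remaining 3 using D(j) = (j-1)(D(j-1) + D(j-2)), D(0)=1, D(1)=0: D(2)=1, D(3)=2.
Total: 120 x 2.

Final answer: C(10,7) D(3) = 240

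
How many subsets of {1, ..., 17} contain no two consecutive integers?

Condition on whether n belongs to the subset: if not, any valid subset of {1, ..., n-1} works (a(n-1)); if so, n-1 is excluded and the rest is a valid subset of {1, ..., n-2} (a(n-2)). Hence a(n) = a(n-1) + a(n-2), a(1)=2, a(2)=3.
Computing successive values: a(1)=2, a(2)=3, a(3)=5, a(4)=8, a(5)=13, a(6)=21, a(7)=34, a(8)=55, a(9)=89, a(10)=144, a(11)=233, a(12)=377, a(13)=610, a(14)=987, a(15)=1597, a(16)=2584, a(17)=4181.

Final answer: 4181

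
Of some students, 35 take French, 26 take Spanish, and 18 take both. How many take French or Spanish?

|A union B| = |A| + |B| - |A intersect B| = 35 + 26 - 18.

Final answer: 43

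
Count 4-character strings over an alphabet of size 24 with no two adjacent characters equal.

First character: 24 choices. Each subsequent: 23 choices (must differ from the previous one).
Total: 24 x 23^3.

Final answer: 24 x 23^{3} = 292008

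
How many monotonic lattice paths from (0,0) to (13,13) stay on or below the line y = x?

Total monotonic paths to (13,13): C(26,13) = 10400600.
A path is bad iff it touches y = x + 1; reflecting its initial segment maps bad paths bijectively onto all paths to (12,14), of which there are C(26,14) = 9657700.
Valid Dyck paths: 10400600 - 9657700.
(This is the Catalan number C_{13}.)

Final answer: C_{13} = 742900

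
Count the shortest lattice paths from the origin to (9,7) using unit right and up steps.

Each path has 9 right steps and 7 up steps in some order (16 steps total).
Choose which 7 of the 16 steps are up: C(16,7).

Final answer: C(16,7) = 11440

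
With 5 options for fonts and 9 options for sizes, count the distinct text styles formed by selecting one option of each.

By the multiplication principle: 5 x 9.

Final answer: 45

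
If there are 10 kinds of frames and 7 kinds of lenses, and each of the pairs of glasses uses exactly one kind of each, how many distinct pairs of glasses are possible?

By the multiplication principle: 10 x 7.

Final answer: 70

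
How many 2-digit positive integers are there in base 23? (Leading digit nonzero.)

These are the integers in [23^1, 23^2), so the count is 23^2 - 23^1 = 22 x 23^1.

Final answer: 506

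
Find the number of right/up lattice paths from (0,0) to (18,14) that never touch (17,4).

Total paths to (18,14): C(32,14) = 471435600.
Paths through (17,4): C(21,4) x C(11,10) = 65835.
Avoiding (17,4): 471435600 - 65835.

Final answer: 471369765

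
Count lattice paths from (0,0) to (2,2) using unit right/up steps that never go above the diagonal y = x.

Total monotonic paths to (2,2): C(4,2) = 6.
Reflecting each bad path at its first crossing gives a bijection with paths to (1,3): C(4,3) = 4.
Valid Dyck paths: 6 - 4.
(These counts are the Catalan numbers.)

Final answer: C_{2} = 2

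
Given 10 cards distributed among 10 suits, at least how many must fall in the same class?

By pigeonhole with 10 objects and 10 categories: ceiling(10/10).

Final answer: 1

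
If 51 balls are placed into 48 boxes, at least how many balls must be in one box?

By the pigeonhole principle: ceiling(51/48).

Final answer: 2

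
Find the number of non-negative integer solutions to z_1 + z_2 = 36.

Stars and bars with 36 stars and 1 bars:
C(36+2-1, 2-1) = C(37,1).

Final answer: C(37,1) = 37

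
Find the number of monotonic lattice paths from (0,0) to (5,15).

Each path has 5 right steps and 15 up steps in some order (20 steps total).
Choose which 15 of the 20 steps are up: C(20,15).

Final answer: C(20,15) = 15504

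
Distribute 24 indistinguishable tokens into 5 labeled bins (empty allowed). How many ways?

Stars and bars: C(n+k-1, k-1) = C(28,4).

Final answer: C(28,4) = 20475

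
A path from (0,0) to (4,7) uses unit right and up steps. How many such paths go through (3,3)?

Paths (0,0)->(3,3): C(6,3) = 20.
Paths (3,3)->(4,7): C(5,4) = 5.
By multiplication principle: 20 x 5.

Final answer: 100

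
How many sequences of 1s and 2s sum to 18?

Let f(n) be the number of climbs. Removing the last move (1 or 2 steps) gives f(n) = f(n-1) + f(n-2); base cases f(1)=1, f(2)=2.
Iterating the recurrence: f(1)=1, f(2)=2, f(3)=3, f(4)=5, f(5)=8, f(6)=13, f(7)=21, f(8)=34, f(9)=55, f(10)=89, f(11)=144, f(12)=233, f(13)=377, f(14)=610, f(15)=987, f(16)=1597, f(17)=2584, f(18)=4181.

Final answer: 4181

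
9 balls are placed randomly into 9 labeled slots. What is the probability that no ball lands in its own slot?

Use the recurrence D(n) = (n-1)(D(n-1) + D(n-2)) with D(0)=1, D(1)=0.
Building up: D(2)=1, D(3)=2, D(4)=9, D(5)=44, D(6)=265, D(7)=1854, D(8)=14833, D(9)=133496.
Total arrangements: 9! = 362880.
Probability = D(9)/9! = 16687/45360.

Final answer: D(9)/9! = 133496/362880 = 0.367879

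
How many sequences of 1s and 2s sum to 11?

Let f(n) count the ways. The last step is size 1 or 2, so f(n) = f(n-1) + f(n-2) with f(1)=1, f(2)=2.
Iterating the recurrence: f(1)=1, f(2)=2, f(3)=3, f(4)=5, f(5)=8, f(6)=13, f(7)=21, f(8)=34, f(9)=55, f(10)=89, f(11)=144.

Final answer: 144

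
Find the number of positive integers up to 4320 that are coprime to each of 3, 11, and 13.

|div by 3|=1440, |div by 11|=392, |div by 13|=332.
|div by 3&11|=130, |div by 3&13|=110, |div by 11&13|=30, |div by all|=10.
By inclusion-exclusion, divisible by at least one: 1440+392+332-130-110-30+10 = 1904.
Not divisible by any: 4320 - 1904.

Final answer: 2416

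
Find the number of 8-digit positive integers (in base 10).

First digit: 9 choices (1-9). Each of the remaining 7 digits: 10 choices.
Total: 9 x 10^7.

Final answer: 90000000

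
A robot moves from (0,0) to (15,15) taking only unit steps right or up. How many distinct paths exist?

Each path has 15 right steps and 15 up steps in some order (30 steps total).
Choose which 15 of the 30 steps are up: C(30,15).

Final answer: C(30,15) = 155117520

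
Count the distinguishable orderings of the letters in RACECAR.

Letters (A:2, C:2, E:1, R:2). Total letters: 7.
Permutations = 7!/(2! x 2! x 2!).

Final answer: 630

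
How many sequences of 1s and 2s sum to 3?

Let f(n) count the ways. The last step is size 1 or 2, so f(n) = f(n-1) + f(n-2) with f(1)=1, f(2)=2.
Iterating the recurrence: f(1)=1, f(2)=2, f(3)=3.

Final answer: 3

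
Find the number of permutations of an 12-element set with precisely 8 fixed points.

Choose which 8 elements are fixed: C(12,8) = 495.
Derange the remaining 4 using D(j) = (j-1)(D(j-1) + D(j-2)), D(0)=1, D(1)=0: D(2)=1, D(3)=2, D(4)=9.
Total: 495 x 9.

Final answer: C(12,8) D(4) = 4455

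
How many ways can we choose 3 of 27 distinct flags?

C(27,3) = 27!/(3! x 24!).

Final answer: \binom{27}{3} = 2925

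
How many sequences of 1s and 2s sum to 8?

Condition on the final move: it is a 1-step (f(n-1) ways to get there) or a 2-step (f(n-2) ways), so f(n) = f(n-1) + f(n-2), with f(1)=1, f(2)=2.
Computing successive values: f(1)=1, f(2)=2, f(3)=3, f(4)=5, f(5)=8, f(6)=13, f(7)=21, f(8)=34.

Final answer: 34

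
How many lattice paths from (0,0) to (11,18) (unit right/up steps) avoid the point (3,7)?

Total paths to (11,18): C(29,18) = 34597290.
Paths through (3,7): C(10,7) x C(19,11) = 9069840.
Avoiding (3,7): 34597290 - 9069840.

Final answer: 25527450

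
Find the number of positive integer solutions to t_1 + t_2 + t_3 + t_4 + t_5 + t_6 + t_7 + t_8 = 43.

Substitute t'_i = t_i - 1 (so t'_i >= 0). Then sum t'_i = 43 - 8 = 35.
Stars and bars: C(35+8-1, 8-1) = C(42,7).

Final answer: C(42,7) = 26978328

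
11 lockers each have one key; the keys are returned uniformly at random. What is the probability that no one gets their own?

Use the recurrence D(n) = (n-1)(D(n-1) + D(n-2)) with D(0)=1, D(1)=0.
Building up: D(2)=1, D(3)=2, D(4)=9, D(5)=44, D(6)=265, D(7)=1854, D(8)=14833, D(9)=133496, D(10)=1334961, D(11)=14684570.
Total arrangements: 11! = 39916800.
Probability = D(11)/11! = 1468457/3991680.

Final answer: D(11)/11! = 14684570/39916800 = 0.367879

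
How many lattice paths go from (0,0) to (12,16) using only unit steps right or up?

Each path has 12 right steps and 16 up steps in some order (28 steps total).
Choose which 16 of the 28 steps are up: C(28,16).

Final answer: C(28,16) = 30421755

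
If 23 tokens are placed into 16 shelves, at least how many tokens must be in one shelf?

By the pigeonhole principle: ceiling(23/16).

Final answer: 2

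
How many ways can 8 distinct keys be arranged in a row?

The number of ways to arrange 8 distinct objects is 8!.

Final answer: 8! = 40320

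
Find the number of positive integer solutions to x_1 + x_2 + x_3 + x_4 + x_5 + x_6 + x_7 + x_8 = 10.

Substitute x'_i = x_i - 1 (so x'_i >= 0). Then sum x'_i = 10 - 8 = 2.
Stars and bars: C(2+8-1, 8-1) = C(9,7).

Final answer: C(9,7) = 36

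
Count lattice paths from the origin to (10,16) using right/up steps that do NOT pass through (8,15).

Total paths to (10,16): C(26,16) = 5311735.
Paths through (8,15): C(23,15) x C(3,1) = 1470942.
Avoiding (8,15): 5311735 - 1470942.

Final answer: 3840793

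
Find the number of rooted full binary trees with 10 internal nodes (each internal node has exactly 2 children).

This is a standard Catalan-number count: the answer is C_n. Here n = 10.
C_n = C(2n,n) - C(2n,n+1), so C_{10} = C(20,10) - C(20,11) = 184756 - 167960.

Final answer: C_{10} = 16796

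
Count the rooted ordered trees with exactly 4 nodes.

This is counted by the nth Catalan number C_n. Here n = 4 - 1 = 3.
Using C_0 = 1 and C_(k+1) = C_k x 2(2k+1)/(k+2), build up term by term: C_1=1, C_2=2, C_3=5.

Final answer: C_{3} = 5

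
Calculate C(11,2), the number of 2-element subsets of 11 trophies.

C(11,2) = 11!/(2! x (11-2)!).

Final answer: C(11,2) = 55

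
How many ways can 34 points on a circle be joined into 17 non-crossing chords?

This is counted by the nth Catalan number C_n. Here n = 34/2 = 17.
Using C_0 = 1 and C_(k+1) = C_k x 2(2k+1)/(k+2), build up term by term: C_1=1, C_2=2, C_3=5, C_4=14, C_5=42, C_6=132, C_7=429, C_8=1430, C_9=4862, C_10=16796, C_11=58786, C_12=208012, C_13=742900, C_14=2674440, C_15=9694845, C_16=35357670, C_17=129644790.

Final answer: C_{17} = 129644790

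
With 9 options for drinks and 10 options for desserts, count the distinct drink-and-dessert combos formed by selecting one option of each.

By the multiplication principle: 9 x 10.

Final answer: 90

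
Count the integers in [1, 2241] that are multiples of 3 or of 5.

Multiples of 3: 747. Multiples of 5: 448. Of both (lcm=15): 149.
By inclusion-exclusion: 747 + 448 - 149.

Final answer: 1046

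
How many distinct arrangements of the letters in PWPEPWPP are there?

Letters (E:1, P:5, W:2). Total letters: 8.
Permutations = 8!/(5! x 2!).

Final answer: 168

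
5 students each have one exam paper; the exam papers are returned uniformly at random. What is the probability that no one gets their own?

Derangements satisfy D(n) = (n-1)(D(n-1) + D(n-2)), starting from D(0)=1, D(1)=0.
Building up: D(2)=1, D(3)=2, D(4)=9, D(5)=44.
Total arrangements: 5! = 120.
Probability = D(5)/5! = 11/30.

Final answer: D(5)/5! = 44/120 = 0.366667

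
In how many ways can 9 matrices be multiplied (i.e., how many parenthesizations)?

This is a standard Catalan-number count: the answer is C_n. Here n = 9 - 1 = 8.
C_n = (2n)!/(n!(n+1)!), so C_{8} = 16!/(8! x 9!) = C(16,8)/9 = 12870/9.

Final answer: C_{8} = 1430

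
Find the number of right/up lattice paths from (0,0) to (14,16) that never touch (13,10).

Total paths to (14,16): C(30,16) = 145422675.
Paths through (13,10): C(23,10) x C(7,6) = 8008462.
Avoiding (13,10): 145422675 - 8008462.

Final answer: 137414213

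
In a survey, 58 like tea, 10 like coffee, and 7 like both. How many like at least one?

|A union B| = |A| + |B| - |A intersect B| = 58 + 10 - 7.

Final answer: 61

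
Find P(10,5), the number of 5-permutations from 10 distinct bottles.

P(10,5) = 10!/(10-5)! = 10!/5!.

Final answer: P(10,5) = 30240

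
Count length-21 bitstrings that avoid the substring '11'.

Let a(n) count valid strings. If the last bit is 0 the prefix is any valid string of length n-1; if it is 1 the string must end in 01 with a valid prefix of length n-2. So a(n) = a(n-1) + a(n-2), a(1)=2, a(2)=3.
Iterating the recurrence: a(1)=2, a(2)=3, a(3)=5, a(4)=8, a(5)=13, a(6)=21, a(7)=34, a(8)=55, a(9)=89, a(10)=144, a(11)=233, a(12)=377, a(13)=610, a(14)=987, a(15)=1597, a(16)=2584, a(17)=4181, a(18)=6765, a(19)=10946, a(20)=17711, a(21)=28657.

Final answer: 28657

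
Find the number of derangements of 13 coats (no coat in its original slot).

Derangements satisfy D(n) = (n-1)(D(n-1) + D(n-2)), starting from D(0)=1, D(1)=0.
D(2) = 1 x (0 + 1) = 1
D(3) = 2 x (1 + 0) = 2
D(4) = 3 x (2 + 1) = 9
D(5) = 4 x (9 + 2) = 44
D(6) = 5 x (44 + 9) = 265
D(7) = 6 x (265 + 44) = 1854
D(8) = 7 x (1854 + 265) = 14833
D(9) = 8 x (14833 + 1854) = 133496
D(10) = 9 x (133496 + 14833) = 1334961
D(11) = 10 x (1334961 + 133496) = 14684570
D(12) = 11 x (14684570 + 1334961) = 176214841
D(13) = 12 x (D(12) + D(11)) = 12 x (176214841 + 14684570)

Final answer: D(13) = 2290792932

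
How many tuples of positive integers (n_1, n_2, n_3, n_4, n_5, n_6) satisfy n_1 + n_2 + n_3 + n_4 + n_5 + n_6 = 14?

Substitute n'_i = n_i - 1 (so n'_i >= 0). Then sum n'_i = 14 - 6 = 8.
Stars and bars: C(8+6-1, 6-1) = C(13,5).

Final answer: C(13,5) = 1287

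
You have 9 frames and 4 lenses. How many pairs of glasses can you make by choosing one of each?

By the multiplication principle: 9 x 4.

Final answer: 36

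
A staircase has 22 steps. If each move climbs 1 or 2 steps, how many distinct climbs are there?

Let f(n) be the number of climbs. Removing the last move (1 or 2 steps) gives f(n) = f(n-1) + f(n-2); base cases f(1)=1, f(2)=2.
Computing successive values: f(1)=1, f(2)=2, f(3)=3, f(4)=5, f(5)=8, f(6)=13, f(7)=21, f(8)=34, f(9)=55, f(10)=89, f(11)=144, f(12)=233, f(13)=377, f(14)=610, f(15)=987, f(16)=1597, f(17)=2584, f(18)=4181, f(19)=6765, f(20)=10946, f(21)=17711, f(22)=28657.

Final answer: 28657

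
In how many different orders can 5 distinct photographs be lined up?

The number of ways to arrange 5 distinct objects is 5!.

Final answer: 5! = 120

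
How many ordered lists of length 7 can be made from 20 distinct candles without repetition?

P(20,7) = 20!/(20-7)! = 20!/13!.

Final answer: P(20,7) = 390700800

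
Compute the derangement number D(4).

Derangements satisfy D(n) = (n-1)(D(n-1) + D(n-2)), starting from D(0)=1, D(1)=0.
D(2) = 1 x (0 + 1) = 1
D(3) = 2 x (1 + 0) = 2
D(4) = 3 x (D(3) + D(2)) = 3 x (2 + 1)

Final answer: D(4) = 9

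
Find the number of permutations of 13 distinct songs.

The number of ways to arrange 13 distinct objects is 13!.

Final answer: 13! = 6227020800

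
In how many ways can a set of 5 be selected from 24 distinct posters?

C(24,5) = 24!/(5! x (24-5)!).

Final answer: C(24,5) = 42504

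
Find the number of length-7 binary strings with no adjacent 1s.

A valid string ends in 0 (append to any length-(n-1) valid string) or in 01 (append to any length-(n-2) valid string), so a(n) = a(n-1) + a(n-2) with a(1)=2, a(2)=3.
Iterating the recurrence: a(1)=2, a(2)=3, a(3)=5, a(4)=8, a(5)=13, a(6)=21, a(7)=34.

Final answer: 34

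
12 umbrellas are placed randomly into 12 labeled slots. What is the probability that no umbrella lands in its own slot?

Derangements satisfy D(n) = (n-1)(D(n-1) + D(n-2)), starting from D(0)=1, D(1)=0.
Building up: D(2)=1, D(3)=2, D(4)=9, D(5)=44, D(6)=265, D(7)=1854, D(8)=14833, D(9)=133496, D(10)=1334961, D(11)=14684570, D(12)=176214841.
Total arrangements: 12! = 479001600.
Probability = D(12)/12! = 16019531/43545600.

Final answer: D(12)/12! = 176214841/479001600 = 0.367879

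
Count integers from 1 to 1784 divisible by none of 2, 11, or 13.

|div by 2|=892, |div by 11|=162, |div by 13|=137.
|div by 2&11|=81, |div by 2&13|=68, |div by 11&13|=12, |div by all|=6.
By inclusion-exclusion, divisible by at least one: 892+162+137-81-68-12+6 = 1036.
Not divisible by any: 1784 - 1036.

Final answer: 748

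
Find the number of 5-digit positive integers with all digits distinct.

First digit: 9 (not 0). Second: 9 (not first). Third: 8, etc.
Total: 9 x 9 x 8 x 7 x 6.

Final answer: 27216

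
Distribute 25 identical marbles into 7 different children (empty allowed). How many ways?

Stars and bars: C(n+k-1, k-1) = C(31,6).

Final answer: C(31,6) = 736281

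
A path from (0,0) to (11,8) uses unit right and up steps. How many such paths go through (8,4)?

Paths (0,0)->(8,4): C(12,4) = 495.
Paths (8,4)->(11,8): C(7,4) = 35.
By multiplication principle: 495 x 35.

Final answer: 17325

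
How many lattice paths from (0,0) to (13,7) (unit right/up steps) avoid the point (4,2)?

Total paths to (13,7): C(20,7) = 77520.
Paths through (4,2): C(6,2) x C(14,5) = 30030.
Avoiding (4,2): 77520 - 30030.

Final answer: 47490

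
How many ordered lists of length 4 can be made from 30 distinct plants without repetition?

P(30,4) = 30!/(30-4)! = 30!/26!.

Final answer: P(30,4) = 657720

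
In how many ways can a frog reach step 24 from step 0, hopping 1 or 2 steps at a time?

Condition on the final move: it is a 1-step (f(n-1) ways to get there) or a 2-step (f(n-2) ways), so f(n) = f(n-1) + f(n-2), with f(1)=1, f(2)=2.
Iterating the recurrence: f(1)=1, f(2)=2, f(3)=3, f(4)=5, f(5)=8, f(6)=13, f(7)=21, f(8)=34, f(9)=55, f(10)=89, f(11)=144, f(12)=233, f(13)=377, f(14)=610, f(15)=987, f(16)=1597, f(17)=2584, f(18)=4181, f(19)=6765, f(20)=10946, f(21)=17711, f(22)=28657, f(23)=46368, f(24)=75025.

Final answer: 75025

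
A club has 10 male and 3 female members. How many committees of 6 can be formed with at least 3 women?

Sum over valid woman counts:
C(3,3)C(10,3).

Final answer: 120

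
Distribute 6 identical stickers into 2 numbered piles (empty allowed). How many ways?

Stars and bars: C(n+k-1, k-1) = C(7,1).

Final answer: C(7,1) = 7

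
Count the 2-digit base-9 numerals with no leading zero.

In base 9, the leading digit has 8 choices (1..8); each of the remaining 1 digits has 9 choices.
Total: 8 x 9^1.

Final answer: 72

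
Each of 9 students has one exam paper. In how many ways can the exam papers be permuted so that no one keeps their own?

Use the recurrence D(n) = (n-1)(D(n-1) + D(n-2)) with D(0)=1, D(1)=0.
D(2) = 1 x (0 + 1) = 1
D(3) = 2 x (1 + 0) = 2
D(4) = 3 x (2 + 1) = 9
D(5) = 4 x (9 + 2) = 44
D(6) = 5 x (44 + 9) = 265
D(7) = 6 x (265 + 44) = 1854
D(8) = 7 x (1854 + 265) = 14833
D(9) = 8 x (D(8) + D(7)) = 8 x (14833 + 1854)

Final answer: D(9) = 133496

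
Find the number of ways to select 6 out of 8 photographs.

C(8,6) = 8!/(6! x 2!).

Final answer: \binom{8}{6} = 28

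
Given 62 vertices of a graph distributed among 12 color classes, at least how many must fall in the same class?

By pigeonhole with 62 objects and 12 categories: ceiling(62/12).

Final answer: 6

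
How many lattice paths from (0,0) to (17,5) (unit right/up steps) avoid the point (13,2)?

Total paths to (17,5): C(22,5) = 26334.
Paths through (13,2): C(15,2) x C(7,3) = 3675.
Avoiding (13,2): 26334 - 3675.

Final answer: 22659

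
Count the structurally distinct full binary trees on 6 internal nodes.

This is counted by the nth Catalan number C_n. Here n = 6.
C_n = C(2n,n) - C(2n,n+1), so C_{6} = C(12,6) - C(12,7) = 924 - 792.

Final answer: C_{6} = 132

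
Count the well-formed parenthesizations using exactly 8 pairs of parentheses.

This is a standard Catalan-number count: the answer is C_n. Here n = 8 (pairs).
C_n = C(2n,n) - C(2n,n+1), so C_{8} = C(16,8) - C(16,9) = 12870 - 11440.

Final answer: C_{8} = 1430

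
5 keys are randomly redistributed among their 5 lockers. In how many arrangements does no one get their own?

Use the recurrence D(n) = (n-1)(D(n-1) + D(n-2)) with D(0)=1, D(1)=0.
D(2) = 1 x (0 + 1) = 1
D(3) = 2 x (1 + 0) = 2
D(4) = 3 x (2 + 1) = 9
D(5) = 4 x (D(4) + D(3)) = 4 x (9 + 2)

Final answer: D(5) = 44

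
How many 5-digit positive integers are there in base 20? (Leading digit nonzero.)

In base 20, the leading digit has 19 choices (1..19); each of the remaining 4 digits has 20 choices.
Total: 19 x 20^4.

Final answer: 3040000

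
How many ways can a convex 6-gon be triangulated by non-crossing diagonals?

The structures are counted by the Catalan number C_n. Here n = 6 - 2 = 4.
Using C_0 = 1 and C_(k+1) = C_k x 2(2k+1)/(k+2), build up term by term: C_1=1, C_2=2, C_3=5, C_4=14.

Final answer: C_{4} = 14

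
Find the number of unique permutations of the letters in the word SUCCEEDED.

Letters (C:2, D:2, E:3, S:1, U:1). Total letters: 9.
Permutations = 9!/(3! x 2! x 2!).

Final answer: 15120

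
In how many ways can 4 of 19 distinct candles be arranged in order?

P(19,4) = 19!/(19-4)! = 19!/15!.

Final answer: P(19,4) = 93024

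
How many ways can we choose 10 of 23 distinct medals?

C(23,10) = 23!/(10! x 13!).

Final answer: \binom{23}{10} = 1144066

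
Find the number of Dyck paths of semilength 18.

Total monotonic paths to (18,18): C(36,18) = 9075135300.
Paths that cross above y=x (reflection bijection): C(36,19) = 8597496600.
Valid Dyck paths: 9075135300 - 8597496600.
(This is the Catalan number C_{18}.)

Final answer: C_{18} = 477638700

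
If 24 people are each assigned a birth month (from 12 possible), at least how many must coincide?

There are 12 possible values for birth month. With 24 people and 12 categories, by pigeonhole: ceiling(24/12).

Final answer: 2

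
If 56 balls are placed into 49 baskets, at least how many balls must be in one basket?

By the pigeonhole principle: ceiling(56/49).

Final answer: 2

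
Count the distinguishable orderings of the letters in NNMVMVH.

Letters (H:1, M:2, N:2, V:2). Total letters: 7.
Permutations = 7!/(2! x 2! x 2!).

Final answer: 630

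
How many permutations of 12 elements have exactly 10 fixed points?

Choose which 10 elements are fixed: C(12,10) = 66.
Derange the remaining 2 using D(j) = (j-1)(D(j-1) + D(j-2)), D(0)=1, D(1)=0: D(2)=1.
Total: 66 x 1.

Final answer: C(12,10) D(2) = 66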